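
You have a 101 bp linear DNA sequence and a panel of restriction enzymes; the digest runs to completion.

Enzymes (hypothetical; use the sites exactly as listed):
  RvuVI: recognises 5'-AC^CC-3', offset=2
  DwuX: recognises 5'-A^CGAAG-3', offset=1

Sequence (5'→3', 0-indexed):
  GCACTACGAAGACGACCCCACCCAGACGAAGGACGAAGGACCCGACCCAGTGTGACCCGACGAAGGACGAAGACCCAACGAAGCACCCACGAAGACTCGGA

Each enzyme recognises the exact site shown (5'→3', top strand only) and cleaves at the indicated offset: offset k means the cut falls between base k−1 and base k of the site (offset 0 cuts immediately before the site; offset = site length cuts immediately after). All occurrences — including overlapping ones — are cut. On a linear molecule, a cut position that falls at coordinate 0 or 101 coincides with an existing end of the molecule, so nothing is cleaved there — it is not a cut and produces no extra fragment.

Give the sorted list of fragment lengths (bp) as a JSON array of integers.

[3,4,4,5,5,5,6,7,7,7,8,8,10,10,12]

Scan for sites:
  RvuVI ACCC/2: at [14, 19, 39, 44, 54, 72, 84] ⇒ [16, 21, 41, 46, 56, 74, 86]
  DwuX ACGAAG/1: at [5, 25, 32, 59, 66, 77, 88] ⇒ [6, 26, 33, 60, 67, 78, 89]

Pooled cuts: [6, 16, 21, 26, 33, 41, 46, 56, 60, 67, 74, 78, 86, 89]

Fragment lengths:
  [0,6): 6 bp
  [6,16): 10 bp
  [16,21): 5 bp
  [21,26): 5 bp
  [26,33): 7 bp
  [33,41): 8 bp
  [41,46): 5 bp
  [46,56): 10 bp
  [56,60): 4 bp
  [60,67): 7 bp
  [67,74): 7 bp
  [74,78): 4 bp
  [78,86): 8 bp
  [86,89): 3 bp
  [89,101): 12 bp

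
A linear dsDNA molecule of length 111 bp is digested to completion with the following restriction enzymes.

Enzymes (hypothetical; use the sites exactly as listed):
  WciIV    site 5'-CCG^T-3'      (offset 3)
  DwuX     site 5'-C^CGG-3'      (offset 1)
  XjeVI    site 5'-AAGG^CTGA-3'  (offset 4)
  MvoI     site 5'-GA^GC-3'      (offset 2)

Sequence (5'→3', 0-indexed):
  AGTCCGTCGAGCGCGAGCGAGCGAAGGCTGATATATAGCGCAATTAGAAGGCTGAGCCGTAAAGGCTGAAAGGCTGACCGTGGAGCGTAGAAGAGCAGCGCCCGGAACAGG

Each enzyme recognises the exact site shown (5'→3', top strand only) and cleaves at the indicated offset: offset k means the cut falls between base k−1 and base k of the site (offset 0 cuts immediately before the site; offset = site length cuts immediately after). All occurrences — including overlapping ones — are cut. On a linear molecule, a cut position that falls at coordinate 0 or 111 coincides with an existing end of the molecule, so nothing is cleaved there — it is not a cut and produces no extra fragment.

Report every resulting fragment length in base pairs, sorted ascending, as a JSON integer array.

[4,4,4,4,4,6,6,6,7,7,8,8,9,10,24]

Scan for sites:
  WciIV (CCGT, off=3): starts [3, 56, 77] → cuts [6, 59, 80]
  DwuX (CCGG, off=1): starts [101] → cuts [102]
  XjeVI (AAGGCTGA, off=4): starts [23, 47, 61, 69] → cuts [27, 51, 65, 73]
  MvoI (GAGC, off=2): starts [8, 14, 18, 53, 82, 92] → cuts [10, 16, 20, 55, 84, 94]

All cut coordinates (distinct, sorted): [6, 10, 16, 20, 27, 51, 55, 59, 65, 73, 80, 84, 94, 102]

Fragment lengths:
  [0,6): 6 bp
  [6,10): 4 bp
  [10,16): 6 bp
  [16,20): 4 bp
  [20,27): 7 bp
  [27,51): 24 bp
  [51,55): 4 bp
  [55,59): 4 bp
  [59,65): 6 bp
  [65,73): 8 bp
  [73,80): 7 bp
  [80,84): 4 bp
  [84,94): 10 bp
  [94,102): 8 bp
  [102,111): 9 bp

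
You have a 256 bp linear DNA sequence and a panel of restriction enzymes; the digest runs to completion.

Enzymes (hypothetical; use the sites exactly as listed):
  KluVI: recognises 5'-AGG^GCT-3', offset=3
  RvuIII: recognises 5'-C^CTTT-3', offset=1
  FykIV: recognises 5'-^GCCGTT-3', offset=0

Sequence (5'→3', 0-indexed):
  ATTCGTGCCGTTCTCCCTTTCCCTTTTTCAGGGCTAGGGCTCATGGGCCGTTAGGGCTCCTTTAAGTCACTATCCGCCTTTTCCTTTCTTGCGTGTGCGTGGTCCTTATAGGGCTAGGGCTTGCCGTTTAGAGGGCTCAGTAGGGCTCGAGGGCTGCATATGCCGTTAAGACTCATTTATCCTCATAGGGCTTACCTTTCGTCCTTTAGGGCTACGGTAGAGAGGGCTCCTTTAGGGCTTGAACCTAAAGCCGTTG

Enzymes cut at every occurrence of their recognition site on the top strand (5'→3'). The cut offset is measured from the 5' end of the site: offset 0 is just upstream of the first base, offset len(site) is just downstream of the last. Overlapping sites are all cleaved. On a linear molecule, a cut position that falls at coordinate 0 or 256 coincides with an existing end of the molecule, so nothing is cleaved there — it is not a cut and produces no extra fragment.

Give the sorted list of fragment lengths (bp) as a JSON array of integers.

Scan for sites:
  KluVI (AGGGCT, off=3): starts [29, 35, 52, 109, 115, 131, 141, 149, 186, 207, 222, 233] → cuts [32, 38, 55, 112, 118, 134, 144, 152, 189, 210, 225, 236]
  RvuIII (CCTTT, off=1): starts [15, 21, 58, 76, 82, 194, 202, 228] → cuts [16, 22, 59, 77, 83, 195, 203, 229]
  FykIV (GCCGTT, off=0): starts [6, 46, 122, 161, 249] → cuts [6, 46, 122, 161, 249]

All cut coordinates (distinct, sorted): [6, 16, 22, 32, 38, 46, 55, 59, 77, 83, 112, 118, 122, 134, 144, 152, 161, 189, 195, 203, 210, 225, 229, 236, 249]

Fragment lengths:
  [0,6): 6 bp
  [6,16): 10 bp
  [16,22): 6 bp
  [22,32): 10 bp
  [32,38): 6 bp
  [38,46): 8 bp
  [46,55): 9 bp
  [55,59): 4 bp
  [59,77): 18 bp
  [77,83): 6 bp
  [83,112): 29 bp
  [112,118): 6 bp
  [118,122): 4 bp
  [122,134): 12 bp
  [134,144): 10 bp
  [144,152): 8 bp
  [152,161): 9 bp
  [161,189): 28 bp
  [189,195): 6 bp
  [195,203): 8 bp
  [203,210): 7 bp
  [210,225): 15 bp
  [225,229): 4 bp
  [229,236): 7 bp
  [236,249): 13 bp
  [249,256): 7 bp

[4,4,4,6,6,6,6,6,6,7,7,7,8,8,8,9,9,10,10,10,12,13,15,18,28,29]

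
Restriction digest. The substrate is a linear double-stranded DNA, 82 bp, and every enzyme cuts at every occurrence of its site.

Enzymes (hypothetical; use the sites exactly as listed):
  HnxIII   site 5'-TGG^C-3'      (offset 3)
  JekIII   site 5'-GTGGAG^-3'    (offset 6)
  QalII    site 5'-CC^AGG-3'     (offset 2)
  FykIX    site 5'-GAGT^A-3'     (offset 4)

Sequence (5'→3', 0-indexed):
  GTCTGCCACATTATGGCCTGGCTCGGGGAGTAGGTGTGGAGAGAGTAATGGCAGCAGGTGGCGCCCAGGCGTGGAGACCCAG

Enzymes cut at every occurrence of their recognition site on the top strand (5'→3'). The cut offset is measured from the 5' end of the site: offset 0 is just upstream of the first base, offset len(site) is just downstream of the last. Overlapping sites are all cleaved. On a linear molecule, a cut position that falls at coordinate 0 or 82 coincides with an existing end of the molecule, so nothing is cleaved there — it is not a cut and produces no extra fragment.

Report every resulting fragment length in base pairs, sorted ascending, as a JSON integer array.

[5,5,5,5,6,10,10,10,10,16]

Scan for sites:
  HnxIII (TGGC, off=3): starts [13, 18, 48, 58] → cuts [16, 21, 51, 61]
  JekIII (GTGGAG, off=6): starts [35, 70] → cuts [41, 76]
  QalII (CCAGG, off=2): starts [64] → cuts [66]
  FykIX (GAGTA, off=4): starts [27, 42] → cuts [31, 46]

All cut coordinates (distinct, sorted): [16, 21, 31, 41, 46, 51, 61, 66, 76]

Fragments:
  [0,16): 16 bp
  [16,21): 5 bp
  [21,31): 10 bp
  [31,41): 10 bp
  [41,46): 5 bp
  [46,51): 5 bp
  [51,61): 10 bp
  [61,66): 5 bp
  [66,76): 10 bp
  [76,82): 6 bp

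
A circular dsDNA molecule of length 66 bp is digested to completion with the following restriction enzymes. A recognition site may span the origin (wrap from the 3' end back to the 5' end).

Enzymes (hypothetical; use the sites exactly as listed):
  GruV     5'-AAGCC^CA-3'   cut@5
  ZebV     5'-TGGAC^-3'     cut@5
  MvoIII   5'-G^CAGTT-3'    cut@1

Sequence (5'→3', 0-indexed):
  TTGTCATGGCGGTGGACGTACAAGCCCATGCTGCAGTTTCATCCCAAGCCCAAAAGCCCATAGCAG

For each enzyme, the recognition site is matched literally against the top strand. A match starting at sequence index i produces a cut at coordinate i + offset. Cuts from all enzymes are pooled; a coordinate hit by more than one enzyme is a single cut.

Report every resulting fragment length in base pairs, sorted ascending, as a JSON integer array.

Site scan:
  GruV AAGCCCA/5: at [21, 45, 53] ⇒ [26, 50, 58]
  ZebV TGGAC/5: at [12] ⇒ [17]
  MvoIII GCAGTT/1: at [32, 62] ⇒ [33, 63]

All cut coordinates (distinct, sorted): [17, 26, 33, 50, 58, 63]

Fragment lengths:
  17→26: 9 bp
  26→33: 7 bp
  33→50: 17 bp
  50→58: 8 bp
  58→63: 5 bp
  63→17 (wrap): 66-63+17 = 20 bp

[5,7,8,9,17,20]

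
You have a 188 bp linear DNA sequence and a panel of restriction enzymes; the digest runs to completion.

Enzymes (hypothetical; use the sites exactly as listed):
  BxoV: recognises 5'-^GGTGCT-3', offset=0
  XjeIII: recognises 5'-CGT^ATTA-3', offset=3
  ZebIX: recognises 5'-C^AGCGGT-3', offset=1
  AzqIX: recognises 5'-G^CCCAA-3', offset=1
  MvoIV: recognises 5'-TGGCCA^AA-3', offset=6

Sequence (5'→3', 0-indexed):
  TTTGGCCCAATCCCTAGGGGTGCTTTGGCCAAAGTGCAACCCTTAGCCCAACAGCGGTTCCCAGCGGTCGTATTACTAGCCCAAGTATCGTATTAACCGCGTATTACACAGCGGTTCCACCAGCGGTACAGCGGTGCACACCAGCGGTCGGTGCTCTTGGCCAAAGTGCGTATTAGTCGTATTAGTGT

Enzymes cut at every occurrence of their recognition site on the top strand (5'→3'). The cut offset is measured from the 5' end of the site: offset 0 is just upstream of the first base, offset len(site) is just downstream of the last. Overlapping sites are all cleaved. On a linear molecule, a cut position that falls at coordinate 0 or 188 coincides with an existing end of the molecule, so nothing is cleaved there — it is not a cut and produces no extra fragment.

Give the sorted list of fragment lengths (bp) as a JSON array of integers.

[5,6,7,7,8,8,8,8,9,9,10,11,12,12,13,13,13,14,15]

Per-enzyme occurrences:
  BxoV GGTGCT/0: at [18, 149] ⇒ [18, 149]
  XjeIII CGTATTA/3: at [68, 88, 99, 168, 177] ⇒ [71, 91, 102, 171, 180]
  ZebIX CAGCGGT/1: at [51, 61, 108, 120, 128, 141] ⇒ [52, 62, 109, 121, 129, 142]
  AzqIX GCCCAA/1: at [4, 45, 78] ⇒ [5, 46, 79]
  MvoIV TGGCCAAA/6: at [25, 157] ⇒ [31, 163]

Pooled cuts: [5, 18, 31, 46, 52, 62, 71, 79, 91, 102, 109, 121, 129, 142, 149, 163, 171, 180]

Fragments:
  [0,5): 5 bp
  [5,18): 13 bp
  [18,31): 13 bp
  [31,46): 15 bp
  [46,52): 6 bp
  [52,62): 10 bp
  [62,71): 9 bp
  [71,79): 8 bp
  [79,91): 12 bp
  [91,102): 11 bp
  [102,109): 7 bp
  [109,121): 12 bp
  [121,129): 8 bp
  [129,142): 13 bp
  [142,149): 7 bp
  [149,163): 14 bp
  [163,171): 8 bp
  [171,180): 9 bp
  [180,188): 8 bp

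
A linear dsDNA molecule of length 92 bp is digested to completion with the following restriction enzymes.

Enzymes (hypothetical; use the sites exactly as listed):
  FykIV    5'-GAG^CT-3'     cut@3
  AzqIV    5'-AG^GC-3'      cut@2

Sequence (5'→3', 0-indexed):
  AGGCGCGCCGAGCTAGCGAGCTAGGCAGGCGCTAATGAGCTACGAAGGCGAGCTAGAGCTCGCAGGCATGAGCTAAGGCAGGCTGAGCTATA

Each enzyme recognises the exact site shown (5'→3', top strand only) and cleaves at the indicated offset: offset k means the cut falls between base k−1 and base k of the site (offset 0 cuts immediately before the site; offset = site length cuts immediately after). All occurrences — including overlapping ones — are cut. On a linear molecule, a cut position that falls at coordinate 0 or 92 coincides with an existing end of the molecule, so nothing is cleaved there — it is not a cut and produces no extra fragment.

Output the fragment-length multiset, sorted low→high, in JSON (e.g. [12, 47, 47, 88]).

[2,4,4,4,5,5,5,6,6,7,7,8,8,10,11]

Site scan:
  FykIV (GAGCT, off=3): starts [9, 17, 36, 49, 55, 69, 84] → cuts [12, 20, 39, 52, 58, 72, 87]
  AzqIV (AGGC, off=2): starts [0, 22, 26, 45, 63, 75, 79] → cuts [2, 24, 28, 47, 65, 77, 81]

Pooled cuts: [2, 12, 20, 24, 28, 39, 47, 52, 58, 65, 72, 77, 81, 87]

Fragments:
  [0,2): 2 bp
  [2,12): 10 bp
  [12,20): 8 bp
  [20,24): 4 bp
  [24,28): 4 bp
  [28,39): 11 bp
  [39,47): 8 bp
  [47,52): 5 bp
  [52,58): 6 bp
  [58,65): 7 bp
  [65,72): 7 bp
  [72,77): 5 bp
  [77,81): 4 bp
  [81,87): 6 bp
  [87,92): 5 bp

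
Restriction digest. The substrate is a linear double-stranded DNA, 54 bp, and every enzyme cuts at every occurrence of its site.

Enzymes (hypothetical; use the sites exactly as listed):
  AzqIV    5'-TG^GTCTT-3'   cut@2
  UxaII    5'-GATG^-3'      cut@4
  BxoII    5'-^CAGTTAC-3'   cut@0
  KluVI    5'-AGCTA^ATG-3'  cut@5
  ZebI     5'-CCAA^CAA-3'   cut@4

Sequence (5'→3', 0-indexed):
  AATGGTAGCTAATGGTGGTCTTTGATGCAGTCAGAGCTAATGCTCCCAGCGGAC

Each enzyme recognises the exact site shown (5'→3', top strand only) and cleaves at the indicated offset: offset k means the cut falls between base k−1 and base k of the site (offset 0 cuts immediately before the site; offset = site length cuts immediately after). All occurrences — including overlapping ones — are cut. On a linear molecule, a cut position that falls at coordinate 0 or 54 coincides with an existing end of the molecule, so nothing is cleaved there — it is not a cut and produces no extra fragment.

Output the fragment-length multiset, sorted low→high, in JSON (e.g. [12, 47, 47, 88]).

[6,10,11,12,15]

Scan for sites:
  AzqIV TGGTCTT/2: at [15] ⇒ [17]
  UxaII GATG/4: at [23] ⇒ [27]
  BxoII (CAGTTAC, off=0): no sites
  KluVI AGCTAATG/5: at [6, 34] ⇒ [11, 39]
  ZebI (CCAACAA, off=4): no sites

All cut coordinates (distinct, sorted): [11, 17, 27, 39]

Fragments:
  [0,11): 11 bp
  [11,17): 6 bp
  [17,27): 10 bp
  [27,39): 12 bp
  [39,54): 15 bp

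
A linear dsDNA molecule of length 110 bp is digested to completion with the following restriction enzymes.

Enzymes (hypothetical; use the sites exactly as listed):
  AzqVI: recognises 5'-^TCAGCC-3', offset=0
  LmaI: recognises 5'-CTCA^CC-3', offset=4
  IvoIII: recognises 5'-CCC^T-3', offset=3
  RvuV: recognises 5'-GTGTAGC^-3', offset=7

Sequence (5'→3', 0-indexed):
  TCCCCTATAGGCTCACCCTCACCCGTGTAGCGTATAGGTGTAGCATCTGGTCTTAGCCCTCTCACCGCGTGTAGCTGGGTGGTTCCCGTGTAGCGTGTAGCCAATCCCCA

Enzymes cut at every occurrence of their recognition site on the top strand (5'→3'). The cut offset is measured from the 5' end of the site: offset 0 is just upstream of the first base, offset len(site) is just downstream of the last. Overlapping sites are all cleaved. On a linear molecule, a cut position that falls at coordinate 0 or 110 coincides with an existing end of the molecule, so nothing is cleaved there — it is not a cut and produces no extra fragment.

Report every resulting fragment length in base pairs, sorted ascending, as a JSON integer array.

Per-enzyme occurrences:
  AzqVI (TCAGCC, off=0): no sites
  LmaI (CTCACC, off=4): starts [11, 17, 60] → cuts [15, 21, 64]
  IvoIII (CCCT, off=3): starts [2, 15, 56] → cuts [5, 18, 59]
  RvuV (GTGTAGC, off=7): starts [24, 37, 68, 87, 94] → cuts [31, 44, 75, 94, 101]

All cut coordinates (distinct, sorted): [5, 15, 18, 21, 31, 44, 59, 64, 75, 94, 101]

Fragments:
  [0,5): 5 bp
  [5,15): 10 bp
  [15,18): 3 bp
  [18,21): 3 bp
  [21,31): 10 bp
  [31,44): 13 bp
  [44,59): 15 bp
  [59,64): 5 bp
  [64,75): 11 bp
  [75,94): 19 bp
  [94,101): 7 bp
  [101,110): 9 bp

[3,3,5,5,7,9,10,10,11,13,15,19]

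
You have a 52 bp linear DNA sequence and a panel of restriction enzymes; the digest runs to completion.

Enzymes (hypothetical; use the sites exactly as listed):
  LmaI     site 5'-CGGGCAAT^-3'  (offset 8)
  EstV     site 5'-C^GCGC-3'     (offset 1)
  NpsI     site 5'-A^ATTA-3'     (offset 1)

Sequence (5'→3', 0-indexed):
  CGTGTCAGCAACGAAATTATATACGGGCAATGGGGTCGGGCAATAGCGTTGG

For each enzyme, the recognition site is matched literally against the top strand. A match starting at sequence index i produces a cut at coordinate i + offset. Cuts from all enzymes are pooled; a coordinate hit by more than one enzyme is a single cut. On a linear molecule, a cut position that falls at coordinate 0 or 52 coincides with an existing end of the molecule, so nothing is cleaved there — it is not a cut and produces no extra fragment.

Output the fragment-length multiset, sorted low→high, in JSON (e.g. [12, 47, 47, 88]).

Per-enzyme occurrences:
  LmaI (CGGGCAAT, off=8): starts [23, 36] → cuts [31, 44]
  EstV (CGCGC, off=1): no sites
  NpsI (AATTA, off=1): starts [14] → cuts [15]

Pooled cuts: [15, 31, 44]

Fragment lengths:
  [0,15): 15 bp
  [15,31): 16 bp
  [31,44): 13 bp
  [44,52): 8 bp

[8,13,15,16]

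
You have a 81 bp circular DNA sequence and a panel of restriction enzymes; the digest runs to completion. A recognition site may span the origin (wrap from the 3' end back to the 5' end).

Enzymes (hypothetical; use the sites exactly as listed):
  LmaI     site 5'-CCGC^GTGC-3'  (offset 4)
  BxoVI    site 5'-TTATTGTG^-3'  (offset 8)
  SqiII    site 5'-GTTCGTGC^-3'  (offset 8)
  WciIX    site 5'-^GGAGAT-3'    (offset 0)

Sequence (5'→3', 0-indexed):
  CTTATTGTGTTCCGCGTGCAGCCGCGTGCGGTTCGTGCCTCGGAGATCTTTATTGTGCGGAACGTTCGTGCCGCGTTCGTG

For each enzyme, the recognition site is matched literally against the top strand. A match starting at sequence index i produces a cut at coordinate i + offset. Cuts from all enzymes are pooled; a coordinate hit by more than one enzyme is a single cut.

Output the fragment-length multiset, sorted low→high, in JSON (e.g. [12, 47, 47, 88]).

Scan for sites:
  LmaI (CCGCGTGC, off=4): starts [11, 21] → cuts [15, 25]
  BxoVI (TTATTGTG, off=8): starts [1, 49] → cuts [9, 57]
  SqiII (GTTCGTGC, off=8): starts [30, 63, 74] → cuts [1, 38, 71]
  WciIX (GGAGAT, off=0): starts [41] → cuts [41]

All cut coordinates (distinct, sorted): [1, 9, 15, 25, 38, 41, 57, 71]

Fragment lengths:
  1→9: 8 bp
  9→15: 6 bp
  15→25: 10 bp
  25→38: 13 bp
  38→41: 3 bp
  41→57: 16 bp
  57→71: 14 bp
  71→1 (wrap): 81-71+1 = 11 bp

[3,6,8,10,11,13,14,16]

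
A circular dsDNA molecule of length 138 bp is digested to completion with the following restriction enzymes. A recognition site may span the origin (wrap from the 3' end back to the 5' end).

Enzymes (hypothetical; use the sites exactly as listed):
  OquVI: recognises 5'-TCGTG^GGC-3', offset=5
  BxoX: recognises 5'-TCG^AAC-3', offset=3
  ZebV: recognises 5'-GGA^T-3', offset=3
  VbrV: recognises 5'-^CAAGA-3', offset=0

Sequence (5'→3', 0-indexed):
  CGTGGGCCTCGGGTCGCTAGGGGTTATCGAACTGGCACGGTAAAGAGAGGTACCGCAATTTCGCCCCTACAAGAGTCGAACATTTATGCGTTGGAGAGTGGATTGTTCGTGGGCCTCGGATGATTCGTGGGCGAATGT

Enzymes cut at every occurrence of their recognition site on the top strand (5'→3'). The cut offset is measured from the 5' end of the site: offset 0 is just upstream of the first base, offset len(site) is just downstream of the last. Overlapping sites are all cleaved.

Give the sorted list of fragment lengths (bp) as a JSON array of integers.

Scan for sites:
  OquVI (TCGTGGGC, off=5): starts [106, 124, 137] → cuts [4, 111, 129]
  BxoX (TCGAAC, off=3): starts [26, 75] → cuts [29, 78]
  ZebV (GGAT, off=3): starts [99, 117] → cuts [102, 120]
  VbrV (CAAGA, off=0): starts [69] → cuts [69]

All cut coordinates (distinct, sorted): [4, 29, 69, 78, 102, 111, 120, 129]

Fragments:
  4→29: 25 bp
  29→69: 40 bp
  69→78: 9 bp
  78→102: 24 bp
  102→111: 9 bp
  111→120: 9 bp
  120→129: 9 bp
  129→4 (wrap): 138-129+4 = 13 bp

[9,9,9,9,13,24,25,40]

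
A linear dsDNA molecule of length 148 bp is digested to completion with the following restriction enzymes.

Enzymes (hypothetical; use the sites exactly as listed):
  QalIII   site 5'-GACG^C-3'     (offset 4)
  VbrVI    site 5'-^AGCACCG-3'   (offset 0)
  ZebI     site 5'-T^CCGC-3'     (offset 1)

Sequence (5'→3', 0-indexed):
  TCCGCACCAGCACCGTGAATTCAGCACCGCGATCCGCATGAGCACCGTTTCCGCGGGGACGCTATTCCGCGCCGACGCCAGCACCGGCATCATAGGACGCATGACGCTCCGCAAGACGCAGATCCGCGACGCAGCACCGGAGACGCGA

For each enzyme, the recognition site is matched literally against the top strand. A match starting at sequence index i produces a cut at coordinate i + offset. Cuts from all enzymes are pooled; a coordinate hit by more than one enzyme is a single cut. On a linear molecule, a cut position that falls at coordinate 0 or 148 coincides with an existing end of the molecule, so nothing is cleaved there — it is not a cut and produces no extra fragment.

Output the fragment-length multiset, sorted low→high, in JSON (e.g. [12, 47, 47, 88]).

[1,1,2,2,3,5,5,7,7,7,8,10,10,11,11,11,13,14,20]

Site scan:
  QalIII GACGC/4: at [57, 73, 95, 102, 114, 127, 141] ⇒ [61, 77, 99, 106, 118, 131, 145]
  VbrVI AGCACCG/0: at [8, 22, 40, 79, 132] ⇒ [8, 22, 40, 79, 132]
  ZebI TCCGC/1: at [0, 32, 49, 65, 107, 122] ⇒ [1, 33, 50, 66, 108, 123]

Pooled cuts: [1, 8, 22, 33, 40, 50, 61, 66, 77, 79, 99, 106, 108, 118, 123, 131, 132, 145]

Fragment lengths:
  [0,1): 1 bp
  [1,8): 7 bp
  [8,22): 14 bp
  [22,33): 11 bp
  [33,40): 7 bp
  [40,50): 10 bp
  [50,61): 11 bp
  [61,66): 5 bp
  [66,77): 11 bp
  [77,79): 2 bp
  [79,99): 20 bp
  [99,106): 7 bp
  [106,108): 2 bp
  [108,118): 10 bp
  [118,123): 5 bp
  [123,131): 8 bp
  [131,132): 1 bp
  [132,145): 13 bp
  [145,148): 3 bp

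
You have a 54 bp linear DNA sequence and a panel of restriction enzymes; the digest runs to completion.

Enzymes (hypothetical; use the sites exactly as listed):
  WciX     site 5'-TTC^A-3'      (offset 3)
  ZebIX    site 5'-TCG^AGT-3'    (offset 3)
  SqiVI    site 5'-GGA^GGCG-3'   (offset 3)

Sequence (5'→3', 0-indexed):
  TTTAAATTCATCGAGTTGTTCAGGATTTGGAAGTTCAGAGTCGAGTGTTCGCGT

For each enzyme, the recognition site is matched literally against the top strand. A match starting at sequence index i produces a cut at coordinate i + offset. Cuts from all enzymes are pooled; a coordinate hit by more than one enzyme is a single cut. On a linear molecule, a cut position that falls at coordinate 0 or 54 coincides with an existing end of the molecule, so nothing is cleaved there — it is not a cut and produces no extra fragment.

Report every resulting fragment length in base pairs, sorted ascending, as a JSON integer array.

Scan for sites:
  WciX (TTCA, off=3): starts [6, 18, 33] → cuts [9, 21, 36]
  ZebIX (TCGAGT, off=3): starts [10, 40] → cuts [13, 43]
  SqiVI (GGAGGCG, off=3): no sites

Pooled cuts: [9, 13, 21, 36, 43]

Fragments:
  [0,9): 9 bp
  [9,13): 4 bp
  [13,21): 8 bp
  [21,36): 15 bp
  [36,43): 7 bp
  [43,54): 11 bp

[4,7,8,9,11,15]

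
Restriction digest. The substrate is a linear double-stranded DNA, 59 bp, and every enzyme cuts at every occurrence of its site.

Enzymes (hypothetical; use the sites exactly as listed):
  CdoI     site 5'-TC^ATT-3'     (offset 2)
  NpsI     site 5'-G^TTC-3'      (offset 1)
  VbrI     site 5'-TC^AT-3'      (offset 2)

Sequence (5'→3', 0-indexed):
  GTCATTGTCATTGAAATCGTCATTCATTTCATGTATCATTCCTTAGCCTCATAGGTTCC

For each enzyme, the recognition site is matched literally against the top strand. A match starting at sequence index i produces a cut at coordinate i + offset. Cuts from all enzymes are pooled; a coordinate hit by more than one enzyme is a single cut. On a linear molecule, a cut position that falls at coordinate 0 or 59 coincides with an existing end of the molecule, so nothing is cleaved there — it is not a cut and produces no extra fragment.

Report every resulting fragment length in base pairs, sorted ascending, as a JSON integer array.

Scan for sites:
  CdoI (TCATT, off=2): starts [1, 7, 19, 23, 35] → cuts [3, 9, 21, 25, 37]
  NpsI (GTTC, off=1): starts [54] → cuts [55]
  VbrI (TCAT, off=2): starts [1, 7, 19, 23, 28, 35, 48] → cuts [3, 9, 21, 25, 30, 37, 50]

All cut coordinates (distinct, sorted): [3, 9, 21, 25, 30, 37, 50, 55]

Fragments:
  [0,3): 3 bp
  [3,9): 6 bp
  [9,21): 12 bp
  [21,25): 4 bp
  [25,30): 5 bp
  [30,37): 7 bp
  [37,50): 13 bp
  [50,55): 5 bp
  [55,59): 4 bp

[3,4,4,5,5,6,7,12,13]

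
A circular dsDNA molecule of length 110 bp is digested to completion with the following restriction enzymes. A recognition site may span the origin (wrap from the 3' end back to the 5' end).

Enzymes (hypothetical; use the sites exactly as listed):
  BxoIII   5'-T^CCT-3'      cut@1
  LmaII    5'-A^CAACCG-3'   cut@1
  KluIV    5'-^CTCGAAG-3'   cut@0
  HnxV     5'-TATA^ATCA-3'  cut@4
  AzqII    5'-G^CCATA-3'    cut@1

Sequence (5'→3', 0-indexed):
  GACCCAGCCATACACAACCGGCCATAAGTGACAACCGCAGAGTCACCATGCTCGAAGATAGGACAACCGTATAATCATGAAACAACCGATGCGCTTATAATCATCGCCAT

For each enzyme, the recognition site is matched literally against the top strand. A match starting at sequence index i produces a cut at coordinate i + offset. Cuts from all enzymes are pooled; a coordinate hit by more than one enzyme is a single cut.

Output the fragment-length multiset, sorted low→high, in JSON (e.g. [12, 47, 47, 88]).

[7,7,9,10,10,13,17,18,19]

Site scan:
  BxoIII (TCCT, off=1): no sites
  LmaII ACAACCG/1: at [13, 30, 62, 81] ⇒ [14, 31, 63, 82]
  KluIV CTCGAAG/0: at [50] ⇒ [50]
  HnxV TATAATCA/4: at [69, 95] ⇒ [73, 99]
  AzqII GCCATA/1: at [6, 20] ⇒ [7, 21]

All cut coordinates (distinct, sorted): [7, 14, 21, 31, 50, 63, 73, 82, 99]

Fragment lengths:
  7→14: 7 bp
  14→21: 7 bp
  21→31: 10 bp
  31→50: 19 bp
  50→63: 13 bp
  63→73: 10 bp
  73→82: 9 bp
  82→99: 17 bp
  99→7 (wrap): 110-99+7 = 18 bp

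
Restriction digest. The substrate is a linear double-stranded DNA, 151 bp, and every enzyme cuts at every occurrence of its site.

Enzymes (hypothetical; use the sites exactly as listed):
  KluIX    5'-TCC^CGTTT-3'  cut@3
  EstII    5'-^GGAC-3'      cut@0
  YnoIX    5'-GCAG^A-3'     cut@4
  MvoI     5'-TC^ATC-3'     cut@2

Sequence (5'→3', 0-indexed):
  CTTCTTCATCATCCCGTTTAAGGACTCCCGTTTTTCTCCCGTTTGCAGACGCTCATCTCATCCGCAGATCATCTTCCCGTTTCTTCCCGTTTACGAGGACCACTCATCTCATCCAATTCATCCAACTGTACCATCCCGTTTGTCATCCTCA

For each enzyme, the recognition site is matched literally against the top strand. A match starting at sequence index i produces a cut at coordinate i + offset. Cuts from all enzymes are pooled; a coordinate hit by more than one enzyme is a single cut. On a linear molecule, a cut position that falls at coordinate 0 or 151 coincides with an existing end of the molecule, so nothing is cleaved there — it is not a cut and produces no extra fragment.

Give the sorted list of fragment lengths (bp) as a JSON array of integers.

Scan for sites:
  KluIX (TCCCGTTT, off=3): starts [11, 25, 36, 74, 84, 133] → cuts [14, 28, 39, 77, 87, 136]
  EstII (GGAC, off=0): starts [21, 96] → cuts [21, 96]
  YnoIX (GCAGA, off=4): starts [44, 63] → cuts [48, 67]
  MvoI (TCATC, off=2): starts [5, 8, 52, 57, 68, 103, 108, 117, 142] → cuts [7, 10, 54, 59, 70, 105, 110, 119, 144]

All cut coordinates (distinct, sorted): [7, 10, 14, 21, 28, 39, 48, 54, 59, 67, 70, 77, 87, 96, 105, 110, 119, 136, 144]

Fragments:
  [0,7): 7 bp
  [7,10): 3 bp
  [10,14): 4 bp
  [14,21): 7 bp
  [21,28): 7 bp
  [28,39): 11 bp
  [39,48): 9 bp
  [48,54): 6 bp
  [54,59): 5 bp
  [59,67): 8 bp
  [67,70): 3 bp
  [70,77): 7 bp
  [77,87): 10 bp
  [87,96): 9 bp
  [96,105): 9 bp
  [105,110): 5 bp
  [110,119): 9 bp
  [119,136): 17 bp
  [136,144): 8 bp
  [144,151): 7 bp

[3,3,4,5,5,6,7,7,7,7,7,8,8,9,9,9,9,10,11,17]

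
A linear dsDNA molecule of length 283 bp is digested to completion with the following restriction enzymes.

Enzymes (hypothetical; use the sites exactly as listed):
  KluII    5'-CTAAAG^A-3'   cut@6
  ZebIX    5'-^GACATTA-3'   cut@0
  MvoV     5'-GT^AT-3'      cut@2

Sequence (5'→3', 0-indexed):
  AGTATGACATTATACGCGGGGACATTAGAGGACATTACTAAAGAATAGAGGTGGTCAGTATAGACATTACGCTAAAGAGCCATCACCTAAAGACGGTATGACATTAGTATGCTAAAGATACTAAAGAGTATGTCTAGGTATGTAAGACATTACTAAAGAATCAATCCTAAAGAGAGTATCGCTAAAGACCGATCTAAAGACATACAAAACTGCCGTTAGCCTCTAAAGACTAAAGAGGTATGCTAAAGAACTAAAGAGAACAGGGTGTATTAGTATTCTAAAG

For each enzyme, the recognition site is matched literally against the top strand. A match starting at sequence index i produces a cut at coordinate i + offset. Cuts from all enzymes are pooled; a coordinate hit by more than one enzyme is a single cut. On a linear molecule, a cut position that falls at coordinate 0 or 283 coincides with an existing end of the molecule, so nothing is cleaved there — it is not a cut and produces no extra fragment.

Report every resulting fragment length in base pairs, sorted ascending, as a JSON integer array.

[2,2,3,3,3,4,5,5,6,6,7,8,9,9,9,9,9,10,10,10,12,12,13,13,14,15,15,15,16,29]

Scan for sites:
  KluII CTAAAGA/6: at [37, 71, 86, 111, 120, 152, 166, 181, 193, 222, 229, 242, 250] ⇒ [43, 77, 92, 117, 126, 158, 172, 187, 199, 228, 235, 248, 256]
  ZebIX GACATTA/0: at [5, 20, 30, 62, 99, 145] ⇒ [5, 20, 30, 62, 99, 145]
  MvoV GTAT/2: at [1, 57, 95, 106, 127, 137, 175, 237, 266, 272] ⇒ [3, 59, 97, 108, 129, 139, 177, 239, 268, 274]

Pooled cuts: [3, 5, 20, 30, 43, 59, 62, 77, 92, 97, 99, 108, 117, 126, 129, 139, 145, 158, 172, 177, 187, 199, 228, 235, 239, 248, 256, 268, 274]

Fragments:
  [0,3): 3 bp
  [3,5): 2 bp
  [5,20): 15 bp
  [20,30): 10 bp
  [30,43): 13 bp
  [43,59): 16 bp
  [59,62): 3 bp
  [62,77): 15 bp
  [77,92): 15 bp
  [92,97): 5 bp
  [97,99): 2 bp
  [99,108): 9 bp
  [108,117): 9 bp
  [117,126): 9 bp
  [126,129): 3 bp
  [129,139): 10 bp
  [139,145): 6 bp
  [145,158): 13 bp
  [158,172): 14 bp
  [172,177): 5 bp
  [177,187): 10 bp
  [187,199): 12 bp
  [199,228): 29 bp
  [228,235): 7 bp
  [235,239): 4 bp
  [239,248): 9 bp
  [248,256): 8 bp
  [256,268): 12 bp
  [268,274): 6 bp
  [274,283): 9 bp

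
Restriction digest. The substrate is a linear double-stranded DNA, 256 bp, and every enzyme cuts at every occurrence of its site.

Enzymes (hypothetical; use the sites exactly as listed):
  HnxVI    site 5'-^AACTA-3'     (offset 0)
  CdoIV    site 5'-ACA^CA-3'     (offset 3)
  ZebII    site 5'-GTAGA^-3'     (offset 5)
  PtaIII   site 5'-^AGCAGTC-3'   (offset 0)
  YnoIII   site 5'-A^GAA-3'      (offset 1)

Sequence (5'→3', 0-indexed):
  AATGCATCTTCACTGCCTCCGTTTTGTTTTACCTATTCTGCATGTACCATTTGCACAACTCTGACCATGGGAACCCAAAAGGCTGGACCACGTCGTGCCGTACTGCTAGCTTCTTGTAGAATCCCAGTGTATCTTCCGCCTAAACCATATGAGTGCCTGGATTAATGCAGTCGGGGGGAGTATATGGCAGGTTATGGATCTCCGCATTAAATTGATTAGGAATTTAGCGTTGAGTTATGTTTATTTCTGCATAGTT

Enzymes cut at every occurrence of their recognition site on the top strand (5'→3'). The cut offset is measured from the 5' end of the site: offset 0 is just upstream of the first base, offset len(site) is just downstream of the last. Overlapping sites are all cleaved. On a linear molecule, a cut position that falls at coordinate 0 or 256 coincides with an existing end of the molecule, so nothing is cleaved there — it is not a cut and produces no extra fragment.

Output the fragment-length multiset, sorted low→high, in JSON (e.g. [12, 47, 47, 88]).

[2,118,136]

Per-enzyme occurrences:
  HnxVI (AACTA, off=0): no sites
  CdoIV (ACACA, off=3): no sites
  ZebII GTAGA/5: at [115] ⇒ [120]
  PtaIII (AGCAGTC, off=0): no sites
  YnoIII AGAA/1: at [117] ⇒ [118]

Pooled cuts: [118, 120]

Fragments:
  [0,118): 118 bp
  [118,120): 2 bp
  [120,256): 136 bp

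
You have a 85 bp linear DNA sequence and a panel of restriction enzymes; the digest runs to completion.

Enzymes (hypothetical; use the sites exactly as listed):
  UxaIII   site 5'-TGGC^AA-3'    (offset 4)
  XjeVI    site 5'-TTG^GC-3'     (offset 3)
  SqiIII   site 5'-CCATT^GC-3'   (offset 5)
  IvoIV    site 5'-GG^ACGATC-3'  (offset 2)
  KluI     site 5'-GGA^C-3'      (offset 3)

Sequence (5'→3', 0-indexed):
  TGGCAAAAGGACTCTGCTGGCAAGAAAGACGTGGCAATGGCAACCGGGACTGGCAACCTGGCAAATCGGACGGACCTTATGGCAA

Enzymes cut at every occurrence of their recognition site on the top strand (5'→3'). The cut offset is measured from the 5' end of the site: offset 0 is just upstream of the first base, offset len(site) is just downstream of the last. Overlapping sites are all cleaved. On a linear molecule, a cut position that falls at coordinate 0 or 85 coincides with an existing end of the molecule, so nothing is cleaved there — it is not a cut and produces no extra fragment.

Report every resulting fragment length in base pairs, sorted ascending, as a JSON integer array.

[2,4,4,5,6,7,8,8,8,9,10,14]

Scan for sites:
  UxaIII TGGCAA/4: at [0, 17, 31, 37, 50, 58, 79] ⇒ [4, 21, 35, 41, 54, 62, 83]
  XjeVI (TTGGC, off=3): no sites
  SqiIII (CCATTGC, off=5): no sites
  IvoIV (GGACGATC, off=2): no sites
  KluI GGAC/3: at [8, 46, 67, 71] ⇒ [11, 49, 70, 74]

Pooled cuts: [4, 11, 21, 35, 41, 49, 54, 62, 70, 74, 83]

Fragment lengths:
  [0,4): 4 bp
  [4,11): 7 bp
  [11,21): 10 bp
  [21,35): 14 bp
  [35,41): 6 bp
  [41,49): 8 bp
  [49,54): 5 bp
  [54,62): 8 bp
  [62,70): 8 bp
  [70,74): 4 bp
  [74,83): 9 bp
  [83,85): 2 bp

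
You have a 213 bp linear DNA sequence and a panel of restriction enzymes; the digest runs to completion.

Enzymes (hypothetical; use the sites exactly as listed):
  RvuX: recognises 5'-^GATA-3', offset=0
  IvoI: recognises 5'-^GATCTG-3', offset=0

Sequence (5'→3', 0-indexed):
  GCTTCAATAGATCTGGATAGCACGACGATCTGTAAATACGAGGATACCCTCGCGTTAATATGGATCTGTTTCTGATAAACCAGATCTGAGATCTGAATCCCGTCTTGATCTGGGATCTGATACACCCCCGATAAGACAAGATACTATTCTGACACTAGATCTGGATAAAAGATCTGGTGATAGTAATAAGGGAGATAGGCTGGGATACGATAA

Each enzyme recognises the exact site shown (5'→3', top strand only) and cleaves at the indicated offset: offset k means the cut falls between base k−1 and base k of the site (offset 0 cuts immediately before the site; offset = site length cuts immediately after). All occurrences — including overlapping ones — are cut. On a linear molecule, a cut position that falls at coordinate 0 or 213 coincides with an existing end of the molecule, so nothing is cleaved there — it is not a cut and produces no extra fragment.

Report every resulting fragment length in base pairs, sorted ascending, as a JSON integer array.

Scan for sites:
  RvuX (GATA, off=0): starts [15, 42, 73, 118, 129, 139, 163, 178, 193, 203, 208] → cuts [15, 42, 73, 118, 129, 139, 163, 178, 193, 203, 208]
  IvoI (GATCTG, off=0): starts [9, 26, 62, 82, 89, 106, 113, 157, 170] → cuts [9, 26, 62, 82, 89, 106, 113, 157, 170]

Pooled cuts: [9, 15, 26, 42, 62, 73, 82, 89, 106, 113, 118, 129, 139, 157, 163, 170, 178, 193, 203, 208]

Fragments:
  [0,9): 9 bp
  [9,15): 6 bp
  [15,26): 11 bp
  [26,42): 16 bp
  [42,62): 20 bp
  [62,73): 11 bp
  [73,82): 9 bp
  [82,89): 7 bp
  [89,106): 17 bp
  [106,113): 7 bp
  [113,118): 5 bp
  [118,129): 11 bp
  [129,139): 10 bp
  [139,157): 18 bp
  [157,163): 6 bp
  [163,170): 7 bp
  [170,178): 8 bp
  [178,193): 15 bp
  [193,203): 10 bp
  [203,208): 5 bp
  [208,213): 5 bp

[5,5,5,6,6,7,7,7,8,9,9,10,10,11,11,11,15,16,17,18,20]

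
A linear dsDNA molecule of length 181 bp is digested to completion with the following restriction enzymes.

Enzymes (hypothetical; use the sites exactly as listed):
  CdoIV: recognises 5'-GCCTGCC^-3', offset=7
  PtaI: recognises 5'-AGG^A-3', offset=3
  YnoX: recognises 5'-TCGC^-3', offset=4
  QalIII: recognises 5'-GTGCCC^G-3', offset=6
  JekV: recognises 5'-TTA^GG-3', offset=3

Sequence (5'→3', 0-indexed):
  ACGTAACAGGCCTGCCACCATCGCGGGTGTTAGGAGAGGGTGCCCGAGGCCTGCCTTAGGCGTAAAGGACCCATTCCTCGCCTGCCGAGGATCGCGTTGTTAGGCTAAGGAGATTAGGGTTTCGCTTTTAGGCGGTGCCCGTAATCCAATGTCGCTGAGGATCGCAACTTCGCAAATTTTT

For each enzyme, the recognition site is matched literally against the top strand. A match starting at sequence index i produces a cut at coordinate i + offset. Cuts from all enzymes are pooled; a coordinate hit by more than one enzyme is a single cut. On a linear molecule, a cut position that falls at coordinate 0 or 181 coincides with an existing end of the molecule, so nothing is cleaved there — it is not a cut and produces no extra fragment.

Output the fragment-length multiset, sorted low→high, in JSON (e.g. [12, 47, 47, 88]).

[2,3,4,5,5,5,5,5,6,7,8,8,8,8,8,9,10,10,10,11,13,15,16]

Site scan:
  CdoIV (GCCTGCC, off=7): starts [9, 48, 79] → cuts [16, 55, 86]
  PtaI (AGGA, off=3): starts [31, 65, 87, 107, 157] → cuts [34, 68, 90, 110, 160]
  YnoX (TCGC, off=4): starts [20, 77, 91, 121, 151, 161, 169] → cuts [24, 81, 95, 125, 155, 165, 173]
  QalIII (GTGCCCG, off=6): starts [39, 134] → cuts [45, 140]
  JekV (TTAGG, off=3): starts [29, 55, 99, 113, 127] → cuts [32, 58, 102, 116, 130]

All cut coordinates (distinct, sorted): [16, 24, 32, 34, 45, 55, 58, 68, 81, 86, 90, 95, 102, 110, 116, 125, 130, 140, 155, 160, 165, 173]

Fragment lengths:
  [0,16): 16 bp
  [16,24): 8 bp
  [24,32): 8 bp
  [32,34): 2 bp
  [34,45): 11 bp
  [45,55): 10 bp
  [55,58): 3 bp
  [58,68): 10 bp
  [68,81): 13 bp
  [81,86): 5 bp
  [86,90): 4 bp
  [90,95): 5 bp
  [95,102): 7 bp
  [102,110): 8 bp
  [110,116): 6 bp
  [116,125): 9 bp
  [125,130): 5 bp
  [130,140): 10 bp
  [140,155): 15 bp
  [155,160): 5 bp
  [160,165): 5 bp
  [165,173): 8 bp
  [173,181): 8 bp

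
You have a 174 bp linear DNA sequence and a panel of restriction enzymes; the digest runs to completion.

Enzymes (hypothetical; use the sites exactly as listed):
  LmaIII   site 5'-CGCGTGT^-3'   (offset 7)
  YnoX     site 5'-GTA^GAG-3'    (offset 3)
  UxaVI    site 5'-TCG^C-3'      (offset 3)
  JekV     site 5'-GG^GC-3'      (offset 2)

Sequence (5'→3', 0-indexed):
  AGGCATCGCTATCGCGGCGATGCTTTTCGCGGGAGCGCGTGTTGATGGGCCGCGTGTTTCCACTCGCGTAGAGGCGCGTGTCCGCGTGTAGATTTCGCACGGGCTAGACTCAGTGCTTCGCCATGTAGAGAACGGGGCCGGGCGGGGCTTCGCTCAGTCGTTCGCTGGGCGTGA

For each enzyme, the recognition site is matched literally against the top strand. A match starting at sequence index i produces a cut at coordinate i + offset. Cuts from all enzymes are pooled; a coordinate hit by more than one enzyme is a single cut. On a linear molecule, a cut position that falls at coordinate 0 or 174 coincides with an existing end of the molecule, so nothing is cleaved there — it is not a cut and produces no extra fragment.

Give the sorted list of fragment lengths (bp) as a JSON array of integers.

Site scan:
  LmaIII CGCGTGT/7: at [35, 50, 74, 82] ⇒ [42, 57, 81, 89]
  YnoX GTAGAG/3: at [67, 124] ⇒ [70, 127]
  UxaVI TCGC/3: at [5, 11, 26, 63, 94, 117, 149, 161] ⇒ [8, 14, 29, 66, 97, 120, 152, 164]
  JekV GGGC/2: at [46, 100, 134, 139, 144, 166] ⇒ [48, 102, 136, 141, 146, 168]

Pooled cuts: [8, 14, 29, 42, 48, 57, 66, 70, 81, 89, 97, 102, 120, 127, 136, 141, 146, 152, 164, 168]

Fragment lengths:
  [0,8): 8 bp
  [8,14): 6 bp
  [14,29): 15 bp
  [29,42): 13 bp
  [42,48): 6 bp
  [48,57): 9 bp
  [57,66): 9 bp
  [66,70): 4 bp
  [70,81): 11 bp
  [81,89): 8 bp
  [89,97): 8 bp
  [97,102): 5 bp
  [102,120): 18 bp
  [120,127): 7 bp
  [127,136): 9 bp
  [136,141): 5 bp
  [141,146): 5 bp
  [146,152): 6 bp
  [152,164): 12 bp
  [164,168): 4 bp
  [168,174): 6 bp

[4,4,5,5,5,6,6,6,6,7,8,8,8,9,9,9,11,12,13,15,18]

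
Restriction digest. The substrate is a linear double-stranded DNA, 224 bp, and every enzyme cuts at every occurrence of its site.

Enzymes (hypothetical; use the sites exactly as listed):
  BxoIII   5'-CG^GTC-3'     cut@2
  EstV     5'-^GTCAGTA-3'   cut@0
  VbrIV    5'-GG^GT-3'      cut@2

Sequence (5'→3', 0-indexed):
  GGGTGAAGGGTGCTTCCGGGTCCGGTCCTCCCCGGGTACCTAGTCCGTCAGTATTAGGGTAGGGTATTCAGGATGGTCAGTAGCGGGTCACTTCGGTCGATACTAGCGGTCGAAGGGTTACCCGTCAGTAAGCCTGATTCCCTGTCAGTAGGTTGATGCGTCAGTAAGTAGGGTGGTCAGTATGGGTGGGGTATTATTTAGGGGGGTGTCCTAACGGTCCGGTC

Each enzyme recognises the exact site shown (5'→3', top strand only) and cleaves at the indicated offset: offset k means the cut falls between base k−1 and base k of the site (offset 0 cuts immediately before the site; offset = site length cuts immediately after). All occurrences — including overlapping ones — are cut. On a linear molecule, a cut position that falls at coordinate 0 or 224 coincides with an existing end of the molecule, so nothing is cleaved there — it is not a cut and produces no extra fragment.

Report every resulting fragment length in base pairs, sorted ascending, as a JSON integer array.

[2,3,3,5,5,5,5,7,7,8,9,10,10,11,11,11,11,12,12,13,13,15,16,20]

Scan for sites:
  BxoIII (CGGTC, off=2): starts [22, 93, 106, 214, 219] → cuts [24, 95, 108, 216, 221]
  EstV (GTCAGTA, off=0): starts [46, 75, 123, 143, 159, 175] → cuts [46, 75, 123, 143, 159, 175]
  VbrIV (GGGT, off=2): starts [0, 7, 17, 33, 56, 61, 84, 114, 170, 183, 188, 203] → cuts [2, 9, 19, 35, 58, 63, 86, 116, 172, 185, 190, 205]

Pooled cuts: [2, 9, 19, 24, 35, 46, 58, 63, 75, 86, 95, 108, 116, 123, 143, 159, 172, 175, 185, 190, 205, 216, 221]

Fragment lengths:
  [0,2): 2 bp
  [2,9): 7 bp
  [9,19): 10 bp
  [19,24): 5 bp
  [24,35): 11 bp
  [35,46): 11 bp
  [46,58): 12 bp
  [58,63): 5 bp
  [63,75): 12 bp
  [75,86): 11 bp
  [86,95): 9 bp
  [95,108): 13 bp
  [108,116): 8 bp
  [116,123): 7 bp
  [123,143): 20 bp
  [143,159): 16 bp
  [159,172): 13 bp
  [172,175): 3 bp
  [175,185): 10 bp
  [185,190): 5 bp
  [190,205): 15 bp
  [205,216): 11 bp
  [216,221): 5 bp
  [221,224): 3 bp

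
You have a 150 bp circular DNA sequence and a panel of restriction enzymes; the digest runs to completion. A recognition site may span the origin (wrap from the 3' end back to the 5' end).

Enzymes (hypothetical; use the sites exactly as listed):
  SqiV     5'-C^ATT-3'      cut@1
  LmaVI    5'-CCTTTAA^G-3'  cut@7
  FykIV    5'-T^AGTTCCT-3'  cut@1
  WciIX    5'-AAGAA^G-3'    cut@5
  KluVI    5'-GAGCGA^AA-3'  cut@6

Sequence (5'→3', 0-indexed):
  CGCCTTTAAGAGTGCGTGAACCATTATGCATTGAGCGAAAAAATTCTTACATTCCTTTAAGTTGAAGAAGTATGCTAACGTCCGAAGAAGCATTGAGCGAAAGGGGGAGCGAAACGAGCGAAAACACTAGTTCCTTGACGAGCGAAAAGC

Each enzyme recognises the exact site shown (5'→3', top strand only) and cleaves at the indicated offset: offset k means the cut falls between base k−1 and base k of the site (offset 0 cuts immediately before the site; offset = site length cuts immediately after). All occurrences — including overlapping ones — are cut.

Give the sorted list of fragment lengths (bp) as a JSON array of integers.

[2,7,7,9,9,9,9,10,12,12,13,14,17,20]

Scan for sites:
  SqiV CATT/1: at [21, 28, 49, 90] ⇒ [22, 29, 50, 91]
  LmaVI CCTTTAAG/7: at [2, 53] ⇒ [9, 60]
  FykIV TAGTTCCT/1: at [127] ⇒ [128]
  WciIX AAGAAG/5: at [64, 84] ⇒ [69, 89]
  KluVI GAGCGAAA/6: at [32, 94, 106, 115, 139] ⇒ [38, 100, 112, 121, 145]

All cut coordinates (distinct, sorted): [9, 22, 29, 38, 50, 60, 69, 89, 91, 100, 112, 121, 128, 145]

Fragments:
  9→22: 13 bp
  22→29: 7 bp
  29→38: 9 bp
  38→50: 12 bp
  50→60: 10 bp
  60→69: 9 bp
  69→89: 20 bp
  89→91: 2 bp
  91→100: 9 bp
  100→112: 12 bp
  112→121: 9 bp
  121→128: 7 bp
  128→145: 17 bp
  145→9 (wrap): 150-145+9 = 14 bp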